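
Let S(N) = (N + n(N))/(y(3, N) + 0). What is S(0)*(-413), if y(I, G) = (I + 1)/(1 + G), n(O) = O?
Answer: 0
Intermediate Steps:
y(I, G) = (1 + I)/(1 + G)
S(N) = 2*N*(¼ + N/4) (S(N) = (N + N)/((1 + 3)/(1 + N) + 0) = (2*N)/(4/(1 + N) + 0) = (2*N)/((4/(1 + N))) = (2*N)*(¼ + N/4) = 2*N*(¼ + N/4))
S(0)*(-413) = ((½)*0*(1 + 0))*(-413) = ((½)*0*1)*(-413) = 0*(-413) = 0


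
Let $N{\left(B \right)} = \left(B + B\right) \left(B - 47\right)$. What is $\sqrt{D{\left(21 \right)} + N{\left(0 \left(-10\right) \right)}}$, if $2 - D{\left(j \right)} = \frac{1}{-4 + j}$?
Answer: $\frac{\sqrt{561}}{17} \approx 1.3933$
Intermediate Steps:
$D{\left(j \right)} = 2 - \frac{1}{-4 + j}$
$N{\left(B \right)} = 2 B \left(-47 + B\right)$
$\sqrt{D{\left(21 \right)} + N{\left(0 \left(-10\right) \right)}} = \sqrt{\frac{-9 + 2 \cdot 21}{-4 + 21} + 2 \cdot 0 \left(-10\right) \left(-47 + 0 \left(-10\right)\right)} = \sqrt{\frac{-9 + 42}{17} + 2 \cdot 0 \left(-47 + 0\right)} = \sqrt{\frac{1}{17} \cdot 33 + 2 \cdot 0 \left(-47\right)} = \sqrt{\frac{33}{17} + 0} = \sqrt{\frac{33}{17}} = \frac{\sqrt{561}}{17}$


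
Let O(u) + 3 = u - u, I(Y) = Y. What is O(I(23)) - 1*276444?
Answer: -276447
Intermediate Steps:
O(u) = -3 (O(u) = -3 + (u - u) = -3 + 0 = -3)
O(I(23)) - 1*276444 = -3 - 1*276444 = -3 - 276444 = -276447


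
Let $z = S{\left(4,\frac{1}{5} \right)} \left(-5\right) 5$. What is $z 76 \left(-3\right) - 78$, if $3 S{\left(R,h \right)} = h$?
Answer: $302$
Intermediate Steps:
$S{\left(R,h \right)} = \frac{h}{3}$
$z = - \frac{5}{3}$ ($z = \frac{1}{3 \cdot 5} \left(-5\right) 5 = \frac{1}{3} \cdot \frac{1}{5} \left(-5\right) 5 = \frac{1}{15} \left(-5\right) 5 = \left(- \frac{1}{3}\right) 5 = - \frac{5}{3} \approx -1.6667$)
$z 76 \left(-3\right) - 78 = - \frac{5 \cdot 76 \left(-3\right)}{3} - 78 = \left(- \frac{5}{3}\right) \left(-228\right) - 78 = 380 - 78 = 302$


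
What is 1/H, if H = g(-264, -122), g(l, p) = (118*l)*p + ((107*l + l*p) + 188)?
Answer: 1/3804692 ≈ 2.6283e-7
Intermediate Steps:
g(l, p) = 188 + 107*l + 119*l*p (g(l, p) = 118*l*p + (188 + 107*l + l*p) = 188 + 107*l + 119*l*p)
H = 3804692 (H = 188 + 107*(-264) + 119*(-264)*(-122) = 188 - 28248 + 3832752 = 3804692)
1/H = 1/3804692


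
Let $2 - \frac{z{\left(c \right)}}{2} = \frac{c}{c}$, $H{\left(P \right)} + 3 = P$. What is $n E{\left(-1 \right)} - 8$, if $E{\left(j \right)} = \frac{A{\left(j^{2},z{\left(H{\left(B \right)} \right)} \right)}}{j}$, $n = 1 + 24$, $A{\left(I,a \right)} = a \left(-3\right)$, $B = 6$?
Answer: $142$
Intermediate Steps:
$H{\left(P \right)} = -3 + P$
$z{\left(c \right)} = 2$ ($z{\left(c \right)} = 4 - 2 \frac{c}{c} = 4 - 2 = 2$)
$A{\left(I,a \right)} = - 3 a$
$n = 25$
$E{\left(j \right)} = - \frac{6}{j}$ ($E{\left(j \right)} = \frac{\left(-3\right) 2}{j} = - \frac{6}{j}$)
$n E{\left(-1 \right)} - 8 = 25 \left(- \frac{6}{-1}\right) - 8 = 25 \left(\left(-6\right) \left(-1\right)\right) - 8 = 25 \cdot 6 - 8 = 150 - 8 = 142$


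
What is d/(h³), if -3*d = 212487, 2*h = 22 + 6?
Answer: -70829/2744 ≈ -25.812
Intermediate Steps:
h = 14 (h = (22 + 6)/2 = (½)*28 = 14)
d = -70829 (d = -⅓*212487 = -70829)
d/(h³) = -70829/(14³) = -70829/2744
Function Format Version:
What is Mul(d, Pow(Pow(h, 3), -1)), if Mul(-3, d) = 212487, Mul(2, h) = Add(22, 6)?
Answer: Rational(-70829, 2744) ≈ -25.812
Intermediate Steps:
h = 14 (h = Mul(Rational(1, 2), Add(22, 6)) = Mul(Rational(1, 2), 28) = 14)
d = -70829 (d = Mul(Rational(-1, 3), 212487) = -70829)
Mul(d, Pow(Pow(h, 3), -1)) = Mul(-70829, Pow(Pow(14, 3), -1)) = Mul(-70829, Pow(2744, -1)) = Mul(-70829, Rational(1, 2744)) = Rational(-70829, 2744)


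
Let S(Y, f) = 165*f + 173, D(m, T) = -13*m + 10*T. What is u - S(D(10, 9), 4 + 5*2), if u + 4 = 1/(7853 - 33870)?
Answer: -64704280/26017 ≈ -2487.0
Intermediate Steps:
u = -104069/26017 (u = -4 + 1/(7853 - 33870) = -4 + 1/(-26017) = -4 - 1/26017 = -104069/26017 ≈ -4.0000)
S(Y, f) = 173 + 165*f
u - S(D(10, 9), 4 + 5*2) = -104069/26017 - (173 + 165*(4 + 5*2)) = -104069/26017 - (173 + 165*(4 + 10)) = -104069/26017 - (173 + 165*14) = -104069/26017 - (173 + 2310) = -104069/26017 - 1*2483 = -104069/26017 - 2483 = -64704280/26017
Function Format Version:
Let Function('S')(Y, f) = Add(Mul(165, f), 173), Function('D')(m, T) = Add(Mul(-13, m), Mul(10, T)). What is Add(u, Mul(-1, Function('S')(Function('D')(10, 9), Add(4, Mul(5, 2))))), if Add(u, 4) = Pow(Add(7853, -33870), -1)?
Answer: Rational(-64704280, 26017) ≈ -2487.0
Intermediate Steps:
u = Rational(-104069, 26017) (u = Add(-4, Pow(Add(7853, -33870), -1)) = Add(-4, Pow(-26017, -1)) = Add(-4, Rational(-1, 26017)) = Rational(-104069, 26017) ≈ -4.0000)
Function('S')(Y, f) = Add(173, Mul(165, f))
Add(u, Mul(-1, Function('S')(Function('D')(10, 9), Add(4, Mul(5, 2))))) = Add(Rational(-104069, 26017), Mul(-1, Add(173, Mul(165, Add(4, Mul(5, 2)))))) = Add(Rational(-104069, 26017), Mul(-1, Add(173, Mul(165, Add(4, 10))))) = Add(Rational(-104069, 26017), Mul(-1, Add(173, Mul(165, 14)))) = Add(Rational(-104069, 26017), Mul(-1, Add(173, 2310))) = Add(Rational(-104069, 26017), Mul(-1, 2483)) = Add(Rational(-104069, 26017), -2483) = Rational(-64704280, 26017)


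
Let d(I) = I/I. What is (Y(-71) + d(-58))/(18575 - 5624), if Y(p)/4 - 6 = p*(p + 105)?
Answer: -9631/12951 ≈ -0.74365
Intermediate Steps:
d(I) = 1
Y(p) = 24 + 4*p*(105 + p) (Y(p) = 24 + 4*(p*(p + 105)) = 24 + 4*(p*(105 + p)) = 24 + 4*p*(105 + p))
(Y(-71) + d(-58))/(18575 - 5624) = ((24 + 4*(-71)² + 420*(-71)) + 1)/(18575 - 5624) = ((24 + 4*5041 - 29820) + 1)/12951 = ((24 + 20164 - 29820) + 1)*(1/12951) = (-9632 + 1)*(1/12951) = -9631*1/12951 = -9631/12951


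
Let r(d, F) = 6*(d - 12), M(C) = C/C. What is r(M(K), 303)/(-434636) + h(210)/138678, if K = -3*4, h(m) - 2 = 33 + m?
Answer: 14454821/7534306401 ≈ 0.0019185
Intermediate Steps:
h(m) = 35 + m (h(m) = 2 + (33 + m) = 35 + m)
K = -12
M(C) = 1
r(d, F) = -72 + 6*d (r(d, F) = 6*(-12 + d) = -72 + 6*d)
r(M(K), 303)/(-434636) + h(210)/138678 = (-72 + 6*1)/(-434636) + (35 + 210)/138678 = (-72 + 6)*(-1/434636) + 245*(1/138678) = -66*(-1/434636) + 245/138678 = 33/217318 + 245/138678 = 14454821/7534306401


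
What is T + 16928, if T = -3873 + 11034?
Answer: 24089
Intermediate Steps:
T = 7161
T + 16928 = 7161 + 16928 = 24089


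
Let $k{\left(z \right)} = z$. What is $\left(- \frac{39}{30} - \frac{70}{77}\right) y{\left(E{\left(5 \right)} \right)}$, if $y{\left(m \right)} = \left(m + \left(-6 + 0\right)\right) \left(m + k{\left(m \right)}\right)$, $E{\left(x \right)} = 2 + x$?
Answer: $- \frac{1701}{55} \approx -30.927$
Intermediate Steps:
$y{\left(m \right)} = 2 m \left(-6 + m\right)$ ($y{\left(m \right)} = \left(m + \left(-6 + 0\right)\right) \left(m + m\right) = \left(m - 6\right) 2 m = \left(-6 + m\right) 2 m = 2 m \left(-6 + m\right)$)
$\left(- \frac{39}{30} - \frac{70}{77}\right) y{\left(E{\left(5 \right)} \right)} = \left(- \frac{39}{30} - \frac{70}{77}\right) 2 \left(2 + 5\right) \left(-6 + \left(2 + 5\right)\right) = \left(\left(-39\right) \frac{1}{30} - \frac{10}{11}\right) 2 \cdot 7 \left(-6 + 7\right) = \left(- \frac{13}{10} - \frac{10}{11}\right) 2 \cdot 7 \cdot 1 = \left(- \frac{243}{110}\right) 14 = - \frac{1701}{55}$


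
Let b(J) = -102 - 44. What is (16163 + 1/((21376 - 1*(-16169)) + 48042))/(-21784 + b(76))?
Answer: -691671341/938461455 ≈ -0.73703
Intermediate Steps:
b(J) = -146
(16163 + 1/((21376 - 1*(-16169)) + 48042))/(-21784 + b(76)) = (16163 + 1/((21376 - 1*(-16169)) + 48042))/(-21784 - 146) = (16163 + 1/((21376 + 16169) + 48042))/(-21930) = (16163 + 1/(37545 + 48042))*(-1/21930) = (16163 + 1/85587)*(-1/21930) = (1383342682/85587)*(-1/21930) = -691671341/938461455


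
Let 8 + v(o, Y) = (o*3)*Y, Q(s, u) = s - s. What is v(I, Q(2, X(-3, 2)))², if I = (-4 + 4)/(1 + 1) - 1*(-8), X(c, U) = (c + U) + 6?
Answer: 64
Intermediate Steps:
X(c, U) = 6 + U + c (X(c, U) = (U + c) + 6 = 6 + U + c)
Q(s, u) = 0
I = 8 (I = 0/2 + 8 = 0*(½) + 8 = 0 + 8 = 8)
v(o, Y) = -8 + 3*Y*o (v(o, Y) = -8 + (o*3)*Y = -8 + (3*o)*Y = -8 + 3*Y*o)
v(I, Q(2, X(-3, 2)))² = (-8 + 3*0*8)² = (-8 + 0)² = (-8)² = 64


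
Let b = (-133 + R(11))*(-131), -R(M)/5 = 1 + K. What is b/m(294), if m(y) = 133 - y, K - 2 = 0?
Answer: -19388/161 ≈ -120.42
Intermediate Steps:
K = 2 (K = 2 + 0 = 2)
R(M) = -15 (R(M) = -5*(1 + 2) = -5*3 = -15)
b = 19388 (b = (-133 - 15)*(-131) = -148*(-131) = 19388)
b/m(294) = 19388/(133 - 1*294) = 19388/(133 - 294) = 19388/(-161) = 19388*(-1/161) = -19388/161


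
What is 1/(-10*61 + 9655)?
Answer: 1/9045 ≈ 0.00011056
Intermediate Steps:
1/(-10*61 + 9655) = 1/(-610 + 9655) = 1/9045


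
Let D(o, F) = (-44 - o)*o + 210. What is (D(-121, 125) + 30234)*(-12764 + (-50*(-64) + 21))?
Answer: -201614961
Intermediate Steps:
D(o, F) = 210 + o*(-44 - o) (D(o, F) = o*(-44 - o) + 210 = 210 + o*(-44 - o))
(D(-121, 125) + 30234)*(-12764 + (-50*(-64) + 21)) = ((210 - 1*(-121)² - 44*(-121)) + 30234)*(-12764 + (-50*(-64) + 21)) = ((210 - 1*14641 + 5324) + 30234)*(-12764 + (3200 + 21)) = ((210 - 14641 + 5324) + 30234)*(-12764 + 3221) = (-9107 + 30234)*(-9543) = 21127*(-9543) = -201614961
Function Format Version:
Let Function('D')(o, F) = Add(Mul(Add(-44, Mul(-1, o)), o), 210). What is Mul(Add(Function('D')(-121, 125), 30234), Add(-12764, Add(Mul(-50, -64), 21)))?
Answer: -201614961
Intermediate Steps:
Function('D')(o, F) = Add(210, Mul(o, Add(-44, Mul(-1, o)))) (Function('D')(o, F) = Add(Mul(o, Add(-44, Mul(-1, o))), 210) = Add(210, Mul(o, Add(-44, Mul(-1, o)))))
Mul(Add(Function('D')(-121, 125), 30234), Add(-12764, Add(Mul(-50, -64), 21))) = Mul(Add(Add(210, Mul(-1, Pow(-121, 2)), Mul(-44, -121)), 30234), Add(-12764, Add(Mul(-50, -64), 21))) = Mul(Add(Add(210, Mul(-1, 14641), 5324), 30234), Add(-12764, Add(3200, 21))) = Mul(Add(Add(210, -14641, 5324), 30234), Add(-12764, 3221)) = Mul(Add(-9107, 30234), -9543) = Mul(21127, -9543) = -201614961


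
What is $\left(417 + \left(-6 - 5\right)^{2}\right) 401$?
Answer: $215738$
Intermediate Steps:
$\left(417 + \left(-6 - 5\right)^{2}\right) 401 = \left(417 + \left(-11\right)^{2}\right) 401 = \left(417 + 121\right) 401 = 538 \cdot 401 = 215738$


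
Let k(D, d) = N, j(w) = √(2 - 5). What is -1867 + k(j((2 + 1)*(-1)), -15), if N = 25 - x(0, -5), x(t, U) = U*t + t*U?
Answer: -1842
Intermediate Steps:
x(t, U) = 2*U*t (x(t, U) = U*t + U*t = 2*U*t)
N = 25 (N = 25 - 2*(-5)*0 = 25 - 1*0 = 25 + 0 = 25)
j(w) = I*√3 (j(w) = √(-3) = I*√3)
k(D, d) = 25
-1867 + k(j((2 + 1)*(-1)), -15) = -1867 + 25 = -1842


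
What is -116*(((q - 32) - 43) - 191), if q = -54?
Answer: 37120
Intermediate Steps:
-116*(((q - 32) - 43) - 191) = -116*(((-54 - 32) - 43) - 191) = -116*((-86 - 43) - 191) = -116*(-129 - 191) = -116*(-320) = 37120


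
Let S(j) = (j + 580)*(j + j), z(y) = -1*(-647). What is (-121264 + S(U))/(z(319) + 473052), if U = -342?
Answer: -284056/473699 ≈ -0.59966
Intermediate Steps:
z(y) = 647
S(j) = 2*j*(580 + j) (S(j) = (580 + j)*(2*j) = 2*j*(580 + j))
(-121264 + S(U))/(z(319) + 473052) = (-121264 + 2*(-342)*(580 - 342))/(647 + 473052) = (-121264 + 2*(-342)*238)/473699 = (-121264 - 162792)*(1/473699) = -284056*1/473699 = -284056/473699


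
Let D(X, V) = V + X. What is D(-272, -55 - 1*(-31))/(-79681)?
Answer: 296/79681 ≈ 0.0037148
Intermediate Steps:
D(-272, -55 - 1*(-31))/(-79681) = ((-55 - 1*(-31)) - 272)/(-79681) = ((-55 + 31) - 272)*(-1/79681) = (-24 - 272)*(-1/79681) = -296*(-1/79681) = 296/79681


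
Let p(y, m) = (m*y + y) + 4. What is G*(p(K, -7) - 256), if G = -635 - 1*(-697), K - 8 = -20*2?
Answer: -3720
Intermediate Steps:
K = -32 (K = 8 - 20*2 = 8 - 40 = -32)
G = 62 (G = -635 + 697 = 62)
p(y, m) = 4 + y + m*y (p(y, m) = (y + m*y) + 4 = 4 + y + m*y)
G*(p(K, -7) - 256) = 62*((4 - 32 - 7*(-32)) - 256) = 62*((4 - 32 + 224) - 256) = 62*(196 - 256) = 62*(-60) = -3720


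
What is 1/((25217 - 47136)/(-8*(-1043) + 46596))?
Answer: -54940/21919 ≈ -2.5065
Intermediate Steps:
1/((25217 - 47136)/(-8*(-1043) + 46596)) = 1/(-21919/(8344 + 46596)) = 1/(-21919/54940) = -54940/21919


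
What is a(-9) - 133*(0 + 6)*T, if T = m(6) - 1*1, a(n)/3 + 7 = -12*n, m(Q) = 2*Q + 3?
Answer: -10869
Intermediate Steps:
m(Q) = 3 + 2*Q
a(n) = -21 - 36*n (a(n) = -21 + 3*(-12*n) = -21 - 36*n)
T = 14 (T = (3 + 2*6) - 1*1 = (3 + 12) - 1 = 15 - 1 = 14)
a(-9) - 133*(0 + 6)*T = (-21 - 36*(-9)) - 133*(0 + 6)*14 = (-21 + 324) - 798*14 = 303 - 133*84 = 303 - 11172 = -10869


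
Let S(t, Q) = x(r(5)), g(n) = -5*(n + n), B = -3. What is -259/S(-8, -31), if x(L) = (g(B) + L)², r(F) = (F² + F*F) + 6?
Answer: -259/7396 ≈ -0.035019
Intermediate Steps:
r(F) = 6 + 2*F² (r(F) = (F² + F²) + 6 = 2*F² + 6 = 6 + 2*F²)
g(n) = -10*n
x(L) = (30 + L)² (x(L) = (-10*(-3) + L)² = (30 + L)²)
S(t, Q) = 7396 (S(t, Q) = (30 + (6 + 2*5²))² = (30 + (6 + 2*25))² = (30 + (6 + 50))² = (30 + 56)² = 86² = 7396)
-259/S(-8, -31) = -259/7396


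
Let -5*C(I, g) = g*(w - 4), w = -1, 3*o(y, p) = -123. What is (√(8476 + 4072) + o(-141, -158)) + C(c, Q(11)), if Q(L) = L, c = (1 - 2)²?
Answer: -30 + 2*√3137 ≈ 82.018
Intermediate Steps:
o(y, p) = -41 (o(y, p) = (⅓)*(-123) = -41)
c = 1 (c = (-1)² = 1)
C(I, g) = g (C(I, g) = -g*(-1 - 4)/5 = -g*(-5)/5 = -(-1)*g = g)
(√(8476 + 4072) + o(-141, -158)) + C(c, Q(11)) = (√(8476 + 4072) - 41) + 11 = (√12548 - 41) + 11 = (2*√3137 - 41) + 11 = (-41 + 2*√3137) + 11 = -30 + 2*√3137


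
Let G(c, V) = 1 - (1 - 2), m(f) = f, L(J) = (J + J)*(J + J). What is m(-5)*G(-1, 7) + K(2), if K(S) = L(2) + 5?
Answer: 11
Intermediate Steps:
L(J) = 4*J² (L(J) = (2*J)*(2*J) = 4*J²)
G(c, V) = 2 (G(c, V) = 1 - 1*(-1) = 1 + 1 = 2)
K(S) = 21 (K(S) = 4*2² + 5 = 4*4 + 5 = 16 + 5 = 21)
m(-5)*G(-1, 7) + K(2) = -5*2 + 21 = -10 + 21 = 11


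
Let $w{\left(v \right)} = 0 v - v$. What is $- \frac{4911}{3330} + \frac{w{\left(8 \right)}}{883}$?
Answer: $- \frac{1454351}{980130} \approx -1.4838$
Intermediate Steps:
$w{\left(v \right)} = - v$ ($w{\left(v \right)} = 0 - v = - v$)
$- \frac{4911}{3330} + \frac{w{\left(8 \right)}}{883} = - \frac{4911}{3330} + \frac{\left(-1\right) 8}{883} = \left(-4911\right) \frac{1}{3330} - \frac{8}{883} = - \frac{1637}{1110} - \frac{8}{883} = - \frac{1454351}{980130}$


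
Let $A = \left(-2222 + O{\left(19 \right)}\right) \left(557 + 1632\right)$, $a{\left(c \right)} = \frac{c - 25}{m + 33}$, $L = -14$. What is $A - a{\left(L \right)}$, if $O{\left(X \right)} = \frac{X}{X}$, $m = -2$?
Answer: $- \frac{150714800}{31} \approx -4.8618 \cdot 10^{6}$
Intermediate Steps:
$O{\left(X \right)} = 1$
$a{\left(c \right)} = - \frac{25}{31} + \frac{c}{31}$ ($a{\left(c \right)} = \frac{c - 25}{-2 + 33} = \frac{-25 + c}{31} = \left(-25 + c\right) \frac{1}{31} = - \frac{25}{31} + \frac{c}{31}$)
$A = -4861769$ ($A = \left(-2222 + 1\right) \left(557 + 1632\right) = \left(-2221\right) 2189 = -4861769$)
$A - a{\left(L \right)} = -4861769 - \left(- \frac{25}{31} + \frac{1}{31} \left(-14\right)\right) = -4861769 - \left(- \frac{25}{31} - \frac{14}{31}\right) = -4861769 - - \frac{39}{31} = -4861769 + \frac{39}{31} = - \frac{150714800}{31}$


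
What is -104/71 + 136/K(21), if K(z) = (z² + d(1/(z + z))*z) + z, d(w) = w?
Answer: -76888/65675 ≈ -1.1707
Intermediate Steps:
K(z) = ½ + z + z² (K(z) = (z² + z/(z + z)) + z = (z² + z/((2*z))) + z = (z² + (1/(2*z))*z) + z = (z² + ½) + z = (½ + z²) + z = ½ + z + z²)
-104/71 + 136/K(21) = -104/71 + 136/(½ + 21 + 21²) = -104*1/71 + 136/(½ + 21 + 441) = -104/71 + 136/(925/2) = -104/71 + 136*(2/925) = -104/71 + 272/925 = -76888/65675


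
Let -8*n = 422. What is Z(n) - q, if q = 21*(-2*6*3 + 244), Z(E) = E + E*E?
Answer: -26211/16 ≈ -1638.2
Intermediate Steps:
n = -211/4 (n = -⅛*422 = -211/4 ≈ -52.750)
Z(E) = E + E²
q = 4368 (q = 21*(-12*3 + 244) = 21*(-36 + 244) = 21*208 = 4368)
Z(n) - q = -211*(1 - 211/4)/4 - 1*4368 = -211/4*(-207/4) - 4368 = 43677/16 - 4368 = -26211/16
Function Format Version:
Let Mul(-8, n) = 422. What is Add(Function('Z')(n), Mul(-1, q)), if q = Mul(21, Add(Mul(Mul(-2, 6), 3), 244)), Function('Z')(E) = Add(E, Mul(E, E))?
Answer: Rational(-26211, 16) ≈ -1638.2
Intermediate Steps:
n = Rational(-211, 4) (n = Mul(Rational(-1, 8), 422) = Rational(-211, 4) ≈ -52.750)
Function('Z')(E) = Add(E, Pow(E, 2))
q = 4368 (q = Mul(21, Add(Mul(-12, 3), 244)) = Mul(21, Add(-36, 244)) = Mul(21, 208) = 4368)
Add(Function('Z')(n), Mul(-1, q)) = Add(Mul(Rational(-211, 4), Add(1, Rational(-211, 4))), Mul(-1, 4368)) = Add(Mul(Rational(-211, 4), Rational(-207, 4)), -4368) = Add(Rational(43677, 16), -4368) = Rational(-26211, 16)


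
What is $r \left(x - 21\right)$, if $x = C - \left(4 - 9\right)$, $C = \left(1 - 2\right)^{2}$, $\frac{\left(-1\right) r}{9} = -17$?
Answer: $-2295$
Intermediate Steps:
$r = 153$ ($r = \left(-9\right) \left(-17\right) = 153$)
$C = 1$ ($C = \left(-1\right)^{2} = 1$)
$x = 6$ ($x = 1 - \left(4 - 9\right) = 1 - -5 = 1 + 5 = 6$)
$r \left(x - 21\right) = 153 \left(6 - 21\right) = 153 \left(-15\right) = -2295$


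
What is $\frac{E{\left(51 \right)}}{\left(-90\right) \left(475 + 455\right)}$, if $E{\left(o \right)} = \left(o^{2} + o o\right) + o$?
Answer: $- \frac{1751}{27900} \approx -0.06276$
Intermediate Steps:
$E{\left(o \right)} = o + 2 o^{2}$ ($E{\left(o \right)} = \left(o^{2} + o^{2}\right) + o = 2 o^{2} + o = o + 2 o^{2}$)
$\frac{E{\left(51 \right)}}{\left(-90\right) \left(475 + 455\right)} = \frac{51 \left(1 + 2 \cdot 51\right)}{\left(-90\right) \left(475 + 455\right)} = \frac{51 \left(1 + 102\right)}{\left(-90\right) 930} = \frac{51 \cdot 103}{-83700} = 5253 \left(- \frac{1}{83700}\right) = - \frac{1751}{27900}$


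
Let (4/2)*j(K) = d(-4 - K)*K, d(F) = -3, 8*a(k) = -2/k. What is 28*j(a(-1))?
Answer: -21/2 ≈ -10.500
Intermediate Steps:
a(k) = -1/(4*k) (a(k) = (-2/k)/8 = -1/(4*k))
j(K) = -3*K/2 (j(K) = (-3*K)/2 = -3*K/2)
28*j(a(-1)) = 28*(-(-3)/(8*(-1))) = 28*(-(-3)*(-1)/8) = 28*(-3/2*1/4) = 28*(-3/8) = -21/2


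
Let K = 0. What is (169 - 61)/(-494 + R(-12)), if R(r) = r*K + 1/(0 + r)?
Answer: -1296/5929 ≈ -0.21859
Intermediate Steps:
R(r) = 1/r (R(r) = r*0 + 1/(0 + r) = 0 + 1/r = 1/r)
(169 - 61)/(-494 + R(-12)) = (169 - 61)/(-494 + 1/(-12)) = 108/(-494 - 1/12) = 108/(-5929/12) = 108*(-12/5929) = -1296/5929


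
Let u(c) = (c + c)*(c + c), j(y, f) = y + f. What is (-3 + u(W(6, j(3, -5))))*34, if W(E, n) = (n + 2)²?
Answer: -102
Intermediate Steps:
j(y, f) = f + y
W(E, n) = (2 + n)²
u(c) = 4*c² (u(c) = (2*c)*(2*c) = 4*c²)
(-3 + u(W(6, j(3, -5))))*34 = (-3 + 4*((2 + (-5 + 3))²)²)*34 = (-3 + 4*((2 - 2)²)²)*34 = (-3 + 4*(0²)²)*34 = (-3 + 4*0²)*34 = (-3 + 4*0)*34 = (-3 + 0)*34 = -3*34 = -102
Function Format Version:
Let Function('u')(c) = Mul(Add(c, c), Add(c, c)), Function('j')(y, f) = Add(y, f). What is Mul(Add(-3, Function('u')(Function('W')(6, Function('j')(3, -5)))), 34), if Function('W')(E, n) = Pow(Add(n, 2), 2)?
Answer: -102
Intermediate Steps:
Function('j')(y, f) = Add(f, y)
Function('W')(E, n) = Pow(Add(2, n), 2)
Function('u')(c) = Mul(4, Pow(c, 2)) (Function('u')(c) = Mul(Mul(2, c), Mul(2, c)) = Mul(4, Pow(c, 2)))
Mul(Add(-3, Function('u')(Function('W')(6, Function('j')(3, -5)))), 34) = Mul(Add(-3, Mul(4, Pow(Pow(Add(2, Add(-5, 3)), 2), 2))), 34) = Mul(Add(-3, Mul(4, Pow(Pow(Add(2, -2), 2), 2))), 34) = Mul(Add(-3, Mul(4, Pow(Pow(0, 2), 2))), 34) = Mul(Add(-3, Mul(4, Pow(0, 2))), 34) = Mul(Add(-3, Mul(4, 0)), 34) = Mul(Add(-3, 0), 34) = Mul(-3, 34) = -102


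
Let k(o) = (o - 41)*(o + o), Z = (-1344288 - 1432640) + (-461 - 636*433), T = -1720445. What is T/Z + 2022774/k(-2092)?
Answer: 3588190195573/4540737143124 ≈ 0.79022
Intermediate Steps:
Z = -3052777 (Z = -2776928 + (-461 - 275388) = -2776928 - 275849 = -3052777)
k(o) = 2*o*(-41 + o) (k(o) = (-41 + o)*(2*o) = 2*o*(-41 + o))
T/Z + 2022774/k(-2092) = -1720445/(-3052777) + 2022774/((2*(-2092)*(-41 - 2092))) = -1720445*(-1/3052777) + 2022774/((2*(-2092)*(-2133))) = 1720445/3052777 + 2022774/8924472 = 1720445/3052777 + 2022774*(1/8924472) = 1720445/3052777 + 337129/1487412 = 3588190195573/4540737143124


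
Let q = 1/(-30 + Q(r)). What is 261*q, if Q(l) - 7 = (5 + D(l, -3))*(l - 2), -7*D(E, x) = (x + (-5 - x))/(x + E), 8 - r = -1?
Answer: 1566/77 ≈ 20.338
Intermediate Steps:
r = 9 (r = 8 - 1*(-1) = 8 + 1 = 9)
D(E, x) = 5/(7*(E + x)) (D(E, x) = -(x + (-5 - x))/(7*(x + E)) = -(-5)/(7*(E + x)) = 5/(7*(E + x)))
Q(l) = 7 + (-2 + l)*(5 + 5/(7*(-3 + l))) (Q(l) = 7 + (5 + 5/(7*(l - 3)))*(l - 2) = 7 + (5 + 5/(7*(-3 + l)))*(-2 + l) = 7 + (-2 + l)*(5 + 5/(7*(-3 + l))))
q = 6/77 (q = 1/(-30 + (53 - 121*9 + 35*9**2)/(7*(-3 + 9))) = 1/(-30 + (1/7)*(53 - 1089 + 35*81)/6) = 1/(-30 + (1/7)*(1/6)*(53 - 1089 + 2835)) = 1/(-30 + (1/7)*(1/6)*1799) = 1/(-30 + 257/6) = 1/(77/6) = 6/77 ≈ 0.077922)
261*q = 261*(6/77) = 1566/77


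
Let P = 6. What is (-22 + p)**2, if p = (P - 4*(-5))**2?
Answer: 427716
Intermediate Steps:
p = 676 (p = (6 - 4*(-5))**2 = (6 + 20)**2 = 26**2 = 676)
(-22 + p)**2 = (-22 + 676)**2 = 654**2 = 427716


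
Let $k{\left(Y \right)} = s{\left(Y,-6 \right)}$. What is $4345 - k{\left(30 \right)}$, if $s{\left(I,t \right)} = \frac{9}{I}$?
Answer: $\frac{43447}{10} \approx 4344.7$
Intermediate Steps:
$k{\left(Y \right)} = \frac{9}{Y}$
$4345 - k{\left(30 \right)} = 4345 - \frac{9}{30} = 4345 - 9 \cdot \frac{1}{30} = 4345 - \frac{3}{10} = \frac{43447}{10}$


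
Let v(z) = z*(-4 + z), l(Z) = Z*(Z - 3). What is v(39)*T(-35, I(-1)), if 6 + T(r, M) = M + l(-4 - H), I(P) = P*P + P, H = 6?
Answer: 169260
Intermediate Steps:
l(Z) = Z*(-3 + Z)
I(P) = P + P**2 (I(P) = P**2 + P = P + P**2)
T(r, M) = 124 + M (T(r, M) = -6 + (M + (-4 - 1*6)*(-3 + (-4 - 1*6))) = -6 + (M + (-4 - 6)*(-3 + (-4 - 6))) = -6 + (M - 10*(-3 - 10)) = -6 + (M - 10*(-13)) = -6 + (M + 130) = -6 + (130 + M) = 124 + M)
v(39)*T(-35, I(-1)) = (39*(-4 + 39))*(124 - (1 - 1)) = (39*35)*(124 - 1*0) = 1365*(124 + 0) = 1365*124 = 169260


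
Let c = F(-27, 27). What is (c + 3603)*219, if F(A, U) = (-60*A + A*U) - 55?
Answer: 972141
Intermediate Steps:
F(A, U) = -55 - 60*A + A*U
c = 836 (c = -55 - 60*(-27) - 27*27 = -55 + 1620 - 729 = 836)
(c + 3603)*219 = (836 + 3603)*219 = 4439*219 = 972141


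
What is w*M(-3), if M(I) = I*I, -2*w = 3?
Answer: -27/2 ≈ -13.500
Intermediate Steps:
w = -3/2 (w = -1/2*3 = -3/2 ≈ -1.5000)
M(I) = I**2
w*M(-3) = -3/2*(-3)**2 = -3/2*9 = -27/2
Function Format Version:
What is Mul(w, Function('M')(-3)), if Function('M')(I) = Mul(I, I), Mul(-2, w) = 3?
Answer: Rational(-27, 2) ≈ -13.500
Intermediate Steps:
w = Rational(-3, 2) (w = Mul(Rational(-1, 2), 3) = Rational(-3, 2) ≈ -1.5000)
Function('M')(I) = Pow(I, 2)
Mul(w, Function('M')(-3)) = Mul(Rational(-3, 2), Pow(-3, 2)) = Mul(Rational(-3, 2), 9) = Rational(-27, 2)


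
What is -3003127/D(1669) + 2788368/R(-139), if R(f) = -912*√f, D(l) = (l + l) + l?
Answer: -3003127/5007 + 58091*I*√139/2641 ≈ -599.79 + 259.33*I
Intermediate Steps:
D(l) = 3*l (D(l) = 2*l + l = 3*l)
-3003127/D(1669) + 2788368/R(-139) = -3003127/(3*1669) + 2788368/((-912*I*√139)) = -3003127/5007 + 2788368/((-912*I*√139)) = -3003127*1/5007 + 2788368/((-912*I*√139)) = -3003127/5007 + 2788368*(I*√139/126768) = -3003127/5007 + 58091*I*√139/2641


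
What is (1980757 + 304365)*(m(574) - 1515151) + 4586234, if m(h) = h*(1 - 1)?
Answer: -3462300297188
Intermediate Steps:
m(h) = 0 (m(h) = h*0 = 0)
(1980757 + 304365)*(m(574) - 1515151) + 4586234 = (1980757 + 304365)*(0 - 1515151) + 4586234 = 2285122*(-1515151) + 4586234 = -3462304883422 + 4586234 = -3462300297188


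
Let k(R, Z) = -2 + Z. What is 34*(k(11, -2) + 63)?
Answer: 2006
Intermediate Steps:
34*(k(11, -2) + 63) = 34*((-2 - 2) + 63) = 34*(-4 + 63) = 34*59 = 2006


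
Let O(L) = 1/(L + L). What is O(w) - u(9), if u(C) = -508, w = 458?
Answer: 465329/916 ≈ 508.00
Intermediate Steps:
O(L) = 1/(2*L)
O(w) - u(9) = (1/2)/458 - 1*(-508) = (1/2)*(1/458) + 508 = 1/916 + 508 = 465329/916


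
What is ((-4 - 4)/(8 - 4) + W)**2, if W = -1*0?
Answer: 4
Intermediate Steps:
W = 0
((-4 - 4)/(8 - 4) + W)**2 = ((-4 - 4)/(8 - 4) + 0)**2 = (-8/4 + 0)**2 = (-8*1/4 + 0)**2 = (-2 + 0)**2 = (-2)**2 = 4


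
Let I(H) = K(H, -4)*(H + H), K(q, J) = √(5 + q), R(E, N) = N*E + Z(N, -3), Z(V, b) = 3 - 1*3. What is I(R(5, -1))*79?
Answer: 0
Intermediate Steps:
Z(V, b) = 0 (Z(V, b) = 3 - 3 = 0)
R(E, N) = E*N (R(E, N) = N*E + 0 = E*N + 0 = E*N)
I(H) = 2*H*√(5 + H) (I(H) = √(5 + H)*(H + H) = √(5 + H)*(2*H) = 2*H*√(5 + H))
I(R(5, -1))*79 = (2*(5*(-1))*√(5 + 5*(-1)))*79 = (2*(-5)*√(5 - 5))*79 = (2*(-5)*√0)*79 = (2*(-5)*0)*79 = 0*79 = 0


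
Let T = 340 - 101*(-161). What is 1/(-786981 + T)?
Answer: -1/770380 ≈ -1.2981e-6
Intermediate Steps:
T = 16601 (T = 340 + 16261 = 16601)
1/(-786981 + T) = 1/(-786981 + 16601) = 1/(-770380) = -1/770380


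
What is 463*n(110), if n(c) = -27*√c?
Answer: -12501*√110 ≈ -1.3111e+5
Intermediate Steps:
463*n(110) = 463*(-27*√110) = -12501*√110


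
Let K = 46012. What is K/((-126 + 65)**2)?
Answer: 46012/3721 ≈ 12.365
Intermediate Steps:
K/((-126 + 65)**2) = 46012/((-126 + 65)**2) = 46012/((-61)**2) = 46012/3721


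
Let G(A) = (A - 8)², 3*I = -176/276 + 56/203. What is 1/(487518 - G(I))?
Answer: 36036009/17565826668158 ≈ 2.0515e-6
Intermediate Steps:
I = -724/6003 (I = (-176/276 + 56/203)/3 = (-176*1/276 + 56*(1/203))/3 = (-44/69 + 8/29)/3 = (⅓)*(-724/2001) = -724/6003 ≈ -0.12061)
G(A) = (-8 + A)²
1/(487518 - G(I)) = 1/(487518 - (-8 - 724/6003)²) = 1/(487518 - (-48748/6003)²) = 1/(487518 - 1*2376367504/36036009) = 1/(487518 - 2376367504/36036009) = 1/(17565826668158/36036009) = 36036009/17565826668158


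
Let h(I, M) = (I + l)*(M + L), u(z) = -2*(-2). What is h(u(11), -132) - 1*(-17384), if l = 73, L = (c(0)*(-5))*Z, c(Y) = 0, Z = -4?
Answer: 7220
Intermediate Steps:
u(z) = 4
L = 0 (L = (0*(-5))*(-4) = 0*(-4) = 0)
h(I, M) = M*(73 + I) (h(I, M) = (I + 73)*(M + 0) = (73 + I)*M = M*(73 + I))
h(u(11), -132) - 1*(-17384) = -132*(73 + 4) - 1*(-17384) = -132*77 + 17384 = -10164 + 17384 = 7220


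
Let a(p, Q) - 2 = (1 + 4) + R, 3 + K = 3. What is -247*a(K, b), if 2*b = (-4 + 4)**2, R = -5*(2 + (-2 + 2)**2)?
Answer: 741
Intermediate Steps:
K = 0 (K = -3 + 3 = 0)
R = -10 (R = -5*(2 + 0**2) = -5*(2 + 0) = -5*2 = -10)
b = 0 (b = (-4 + 4)**2/2 = (1/2)*0**2 = (1/2)*0 = 0)
a(p, Q) = -3 (a(p, Q) = 2 + ((1 + 4) - 10) = 2 + (5 - 10) = 2 - 5 = -3)
-247*a(K, b) = -247*(-3) = 741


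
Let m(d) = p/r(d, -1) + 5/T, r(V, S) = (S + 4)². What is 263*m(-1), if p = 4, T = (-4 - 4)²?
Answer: 79163/576 ≈ 137.44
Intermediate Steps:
r(V, S) = (4 + S)²
T = 64 (T = (-8)² = 64)
m(d) = 301/576 (m(d) = 4/((4 - 1)²) + 5/64 = 4/(3²) + 5*(1/64) = 4/9 + 5/64 = 301/576)
263*m(-1) = 263*(301/576) = 79163/576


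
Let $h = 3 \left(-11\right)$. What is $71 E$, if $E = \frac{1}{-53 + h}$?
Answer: $- \frac{71}{86} \approx -0.82558$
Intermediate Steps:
$h = -33$
$E = - \frac{1}{86}$ ($E = \frac{1}{-53 - 33} = \frac{1}{-86} = - \frac{1}{86} \approx -0.011628$)
$71 E = 71 \left(- \frac{1}{86}\right) = - \frac{71}{86}$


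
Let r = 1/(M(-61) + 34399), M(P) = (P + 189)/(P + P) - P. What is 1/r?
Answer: 2101996/61 ≈ 34459.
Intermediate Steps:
M(P) = -P + (189 + P)/(2*P) (M(P) = (189 + P)/((2*P)) - P = (189 + P)*(1/(2*P)) - P = (189 + P)/(2*P) - P = -P + (189 + P)/(2*P))
r = 61/2101996 (r = 1/((½ - 1*(-61) + (189/2)/(-61)) + 34399) = 1/((½ + 61 + (189/2)*(-1/61)) + 34399) = 1/((½ + 61 - 189/122) + 34399) = 1/(3657/61 + 34399) = 1/(2101996/61) = 61/2101996 ≈ 2.9020e-5)
1/r = 1/(61/2101996) = 2101996/61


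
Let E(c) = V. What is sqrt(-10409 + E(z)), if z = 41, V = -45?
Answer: I*sqrt(10454) ≈ 102.24*I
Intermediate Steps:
E(c) = -45
sqrt(-10409 + E(z)) = sqrt(-10409 - 45) = sqrt(-10454) = I*sqrt(10454)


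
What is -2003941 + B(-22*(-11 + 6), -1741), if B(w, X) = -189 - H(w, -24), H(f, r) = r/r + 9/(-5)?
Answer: -10020646/5 ≈ -2.0041e+6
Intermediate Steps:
H(f, r) = -4/5 (H(f, r) = 1 + 9*(-1/5) = 1 - 9/5 = -4/5)
B(w, X) = -941/5 (B(w, X) = -189 - 1*(-4/5) = -189 + 4/5 = -941/5)
-2003941 + B(-22*(-11 + 6), -1741) = -2003941 - 941/5 = -10020646/5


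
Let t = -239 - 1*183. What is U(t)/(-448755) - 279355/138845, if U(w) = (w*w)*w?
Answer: 2061808168907/12461477595 ≈ 165.45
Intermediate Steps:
t = -422 (t = -239 - 183 = -422)
U(w) = w³ (U(w) = w²*w = w³)
U(t)/(-448755) - 279355/138845 = (-422)³/(-448755) - 279355/138845 = -75151448*(-1/448755) - 279355*1/138845 = 75151448/448755 - 55871/27769 = 2061808168907/12461477595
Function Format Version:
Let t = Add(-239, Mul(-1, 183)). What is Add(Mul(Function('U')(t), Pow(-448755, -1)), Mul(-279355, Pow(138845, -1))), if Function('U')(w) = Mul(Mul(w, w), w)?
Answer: Rational(2061808168907, 12461477595) ≈ 165.45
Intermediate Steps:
t = -422 (t = Add(-239, -183) = -422)
Function('U')(w) = Pow(w, 3) (Function('U')(w) = Mul(Pow(w, 2), w) = Pow(w, 3))
Add(Mul(Function('U')(t), Pow(-448755, -1)), Mul(-279355, Pow(138845, -1))) = Add(Mul(Pow(-422, 3), Pow(-448755, -1)), Mul(-279355, Pow(138845, -1))) = Add(Mul(-75151448, Rational(-1, 448755)), Mul(-279355, Rational(1, 138845))) = Add(Rational(75151448, 448755), Rational(-55871, 27769)) = Rational(2061808168907, 12461477595)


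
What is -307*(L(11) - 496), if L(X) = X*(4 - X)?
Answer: 175911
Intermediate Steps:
-307*(L(11) - 496) = -307*(11*(4 - 1*11) - 496) = -307*(11*(4 - 11) - 496) = -307*(11*(-7) - 496) = -307*(-77 - 496) = -307*(-573) = 175911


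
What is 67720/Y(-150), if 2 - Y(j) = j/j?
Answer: 67720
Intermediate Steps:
Y(j) = 1 (Y(j) = 2 - j/j = 2 - 1*1 = 2 - 1 = 1)
67720/Y(-150) = 67720/1 = 67720*1 = 67720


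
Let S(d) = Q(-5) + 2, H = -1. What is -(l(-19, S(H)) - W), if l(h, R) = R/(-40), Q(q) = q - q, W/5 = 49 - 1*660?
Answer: -61099/20 ≈ -3054.9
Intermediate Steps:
W = -3055 (W = 5*(49 - 1*660) = 5*(49 - 660) = 5*(-611) = -3055)
Q(q) = 0
S(d) = 2 (S(d) = 0 + 2 = 2)
l(h, R) = -R/40 (l(h, R) = R*(-1/40) = -R/40)
-(l(-19, S(H)) - W) = -(-1/40*2 - 1*(-3055)) = -(-1/20 + 3055) = -1*61099/20 = -61099/20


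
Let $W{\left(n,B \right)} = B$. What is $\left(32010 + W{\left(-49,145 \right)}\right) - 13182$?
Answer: $18973$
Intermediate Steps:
$\left(32010 + W{\left(-49,145 \right)}\right) - 13182 = \left(32010 + 145\right) - 13182 = 32155 - 13182 = 18973$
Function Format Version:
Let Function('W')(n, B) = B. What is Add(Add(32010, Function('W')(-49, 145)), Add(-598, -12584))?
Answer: 18973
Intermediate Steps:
Add(Add(32010, Function('W')(-49, 145)), Add(-598, -12584)) = Add(Add(32010, 145), Add(-598, -12584)) = Add(32155, -13182) = 18973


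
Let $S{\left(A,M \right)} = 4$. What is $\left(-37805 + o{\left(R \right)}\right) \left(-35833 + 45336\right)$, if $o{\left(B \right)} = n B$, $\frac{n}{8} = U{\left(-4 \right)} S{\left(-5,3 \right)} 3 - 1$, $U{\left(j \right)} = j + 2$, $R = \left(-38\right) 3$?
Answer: $-142592515$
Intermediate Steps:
$R = -114$
$U{\left(j \right)} = 2 + j$
$n = -200$ ($n = 8 \left(\left(2 - 4\right) 4 \cdot 3 - 1\right) = 8 \left(\left(-2\right) 4 \cdot 3 - 1\right) = 8 \left(\left(-8\right) 3 - 1\right) = 8 \left(-24 - 1\right) = 8 \left(-25\right) = -200$)
$o{\left(B \right)} = - 200 B$
$\left(-37805 + o{\left(R \right)}\right) \left(-35833 + 45336\right) = \left(-37805 - -22800\right) \left(-35833 + 45336\right) = \left(-37805 + 22800\right) 9503 = \left(-15005\right) 9503 = -142592515$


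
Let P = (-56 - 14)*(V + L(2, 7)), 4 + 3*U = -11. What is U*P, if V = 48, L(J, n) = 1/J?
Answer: 16975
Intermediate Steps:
U = -5 (U = -4/3 + (1/3)*(-11) = -4/3 - 11/3 = -5)
P = -3395 (P = (-56 - 14)*(48 + 1/2) = -70*(48 + 1/2) = -70*97/2 = -3395)
U*P = -5*(-3395) = 16975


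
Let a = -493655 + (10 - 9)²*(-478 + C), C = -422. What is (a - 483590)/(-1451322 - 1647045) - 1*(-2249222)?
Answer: 6968916198619/3098367 ≈ 2.2492e+6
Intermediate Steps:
a = -494555 (a = -493655 + (10 - 9)²*(-478 - 422) = -493655 + 1²*(-900) = -493655 + 1*(-900) = -493655 - 900 = -494555)
(a - 483590)/(-1451322 - 1647045) - 1*(-2249222) = (-494555 - 483590)/(-1451322 - 1647045) - 1*(-2249222) = -978145/(-3098367) + 2249222 = -978145*(-1/3098367) + 2249222 = 978145/3098367 + 2249222 = 6968916198619/3098367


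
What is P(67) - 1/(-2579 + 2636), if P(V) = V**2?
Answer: 255872/57 ≈ 4489.0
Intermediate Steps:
P(67) - 1/(-2579 + 2636) = 67**2 - 1/(-2579 + 2636) = 4489 - 1/57 = 255872/57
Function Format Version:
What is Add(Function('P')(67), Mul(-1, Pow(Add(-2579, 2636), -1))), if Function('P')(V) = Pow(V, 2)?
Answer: Rational(255872, 57) ≈ 4489.0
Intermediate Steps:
Add(Function('P')(67), Mul(-1, Pow(Add(-2579, 2636), -1))) = Add(Pow(67, 2), Mul(-1, Pow(Add(-2579, 2636), -1))) = Add(4489, Mul(-1, Pow(57, -1))) = Add(4489, Mul(-1, Rational(1, 57))) = Add(4489, Rational(-1, 57)) = Rational(255872, 57)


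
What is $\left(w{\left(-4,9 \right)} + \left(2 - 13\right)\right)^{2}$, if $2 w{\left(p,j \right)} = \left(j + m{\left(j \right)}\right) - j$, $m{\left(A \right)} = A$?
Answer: $\frac{169}{4} \approx 42.25$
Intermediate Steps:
$w{\left(p,j \right)} = \frac{j}{2}$ ($w{\left(p,j \right)} = \frac{\left(j + j\right) - j}{2} = \frac{2 j - j}{2} = \frac{j}{2}$)
$\left(w{\left(-4,9 \right)} + \left(2 - 13\right)\right)^{2} = \left(\frac{1}{2} \cdot 9 + \left(2 - 13\right)\right)^{2} = \left(\frac{9}{2} + \left(2 - 13\right)\right)^{2} = \left(\frac{9}{2} - 11\right)^{2} = \left(- \frac{13}{2}\right)^{2} = \frac{169}{4}$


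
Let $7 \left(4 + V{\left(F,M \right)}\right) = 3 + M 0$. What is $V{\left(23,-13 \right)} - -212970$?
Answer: $\frac{1490765}{7} \approx 2.1297 \cdot 10^{5}$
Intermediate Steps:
$V{\left(F,M \right)} = - \frac{25}{7}$ ($V{\left(F,M \right)} = -4 + \frac{3 + M 0}{7} = -4 + \frac{3 + 0}{7} = -4 + \frac{1}{7} \cdot 3 = -4 + \frac{3}{7} = - \frac{25}{7}$)
$V{\left(23,-13 \right)} - -212970 = - \frac{25}{7} - -212970 = - \frac{25}{7} + 212970 = \frac{1490765}{7}$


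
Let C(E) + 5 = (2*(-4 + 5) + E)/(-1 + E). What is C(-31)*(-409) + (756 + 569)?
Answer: 95979/32 ≈ 2999.3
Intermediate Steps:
C(E) = -5 + (2 + E)/(-1 + E) (C(E) = -5 + (2*(-4 + 5) + E)/(-1 + E) = -5 + (2*1 + E)/(-1 + E) = -5 + (2 + E)/(-1 + E))
C(-31)*(-409) + (756 + 569) = ((7 - 4*(-31))/(-1 - 31))*(-409) + (756 + 569) = ((7 + 124)/(-32))*(-409) + 1325 = -1/32*131*(-409) + 1325 = -131/32*(-409) + 1325 = 53579/32 + 1325 = 95979/32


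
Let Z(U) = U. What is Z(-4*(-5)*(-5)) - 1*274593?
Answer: -274693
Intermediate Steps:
Z(-4*(-5)*(-5)) - 1*274593 = -4*(-5)*(-5) - 1*274593 = 20*(-5) - 274593 = -100 - 274593 = -274693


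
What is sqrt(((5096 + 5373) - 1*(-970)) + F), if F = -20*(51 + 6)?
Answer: sqrt(10299) ≈ 101.48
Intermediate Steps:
F = -1140 (F = -20*57 = -1140)
sqrt(((5096 + 5373) - 1*(-970)) + F) = sqrt(((5096 + 5373) - 1*(-970)) - 1140) = sqrt((10469 + 970) - 1140) = sqrt(11439 - 1140) = sqrt(10299)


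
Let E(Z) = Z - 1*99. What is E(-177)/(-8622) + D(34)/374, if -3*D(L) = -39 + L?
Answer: 6533/179146 ≈ 0.036467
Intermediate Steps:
E(Z) = -99 + Z (E(Z) = Z - 99 = -99 + Z)
D(L) = 13 - L/3 (D(L) = -(-39 + L)/3 = 13 - L/3)
E(-177)/(-8622) + D(34)/374 = (-99 - 177)/(-8622) + (13 - ⅓*34)/374 = -276*(-1/8622) + (13 - 34/3)*(1/374) = 46/1437 + (5/3)*(1/374) = 46/1437 + 5/1122 = 6533/179146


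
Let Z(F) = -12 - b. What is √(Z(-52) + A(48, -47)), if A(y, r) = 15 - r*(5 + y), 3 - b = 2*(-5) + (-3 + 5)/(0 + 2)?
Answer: √2482 ≈ 49.820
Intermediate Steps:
b = 12 (b = 3 - (2*(-5) + (-3 + 5)/(0 + 2)) = 3 - (-10 + 2/2) = 3 - (-10 + 2*(½)) = 3 - (-10 + 1) = 3 - 1*(-9) = 3 + 9 = 12)
A(y, r) = 15 - r*(5 + y)
Z(F) = -24 (Z(F) = -12 - 1*12 = -12 - 12 = -24)
√(Z(-52) + A(48, -47)) = √(-24 + (15 - 5*(-47) - 1*(-47)*48)) = √(-24 + (15 + 235 + 2256)) = √(-24 + 2506) = √2482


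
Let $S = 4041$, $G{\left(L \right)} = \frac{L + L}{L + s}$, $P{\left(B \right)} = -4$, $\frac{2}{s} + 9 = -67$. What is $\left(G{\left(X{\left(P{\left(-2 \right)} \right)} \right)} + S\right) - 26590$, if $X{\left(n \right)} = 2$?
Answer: $- \frac{1691023}{75} \approx -22547.0$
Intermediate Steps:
$s = - \frac{1}{38}$ ($s = \frac{2}{-9 - 67} = \frac{2}{-76} = 2 \left(- \frac{1}{76}\right) = - \frac{1}{38} \approx -0.026316$)
$G{\left(L \right)} = \frac{2 L}{- \frac{1}{38} + L}$ ($G{\left(L \right)} = \frac{L + L}{L - \frac{1}{38}} = \frac{2 L}{- \frac{1}{38} + L}$)
$\left(G{\left(X{\left(P{\left(-2 \right)} \right)} \right)} + S\right) - 26590 = \left(76 \cdot 2 \frac{1}{-1 + 38 \cdot 2} + 4041\right) - 26590 = \left(76 \cdot 2 \frac{1}{-1 + 76} + 4041\right) - 26590 = \left(76 \cdot 2 \cdot \frac{1}{75} + 4041\right) - 26590 = \left(\frac{152}{75} + 4041\right) - 26590 = \frac{303227}{75} - 26590 = - \frac{1691023}{75}$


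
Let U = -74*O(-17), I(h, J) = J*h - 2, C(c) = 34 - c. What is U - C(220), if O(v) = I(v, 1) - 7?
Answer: 2110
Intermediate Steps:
I(h, J) = -2 + J*h
O(v) = -9 + v (O(v) = (-2 + 1*v) - 7 = (-2 + v) - 7 = -9 + v)
U = 1924 (U = -74*(-9 - 17) = -74*(-26) = 1924)
U - C(220) = 1924 - (34 - 1*220) = 1924 - (34 - 220) = 1924 - 1*(-186) = 1924 + 186 = 2110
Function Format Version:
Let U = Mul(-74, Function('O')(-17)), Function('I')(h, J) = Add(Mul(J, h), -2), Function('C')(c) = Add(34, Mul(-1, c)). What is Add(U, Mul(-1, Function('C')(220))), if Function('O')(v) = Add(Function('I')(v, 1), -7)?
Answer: 2110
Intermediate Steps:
Function('I')(h, J) = Add(-2, Mul(J, h))
Function('O')(v) = Add(-9, v) (Function('O')(v) = Add(Add(-2, Mul(1, v)), -7) = Add(Add(-2, v), -7) = Add(-9, v))
U = 1924 (U = Mul(-74, Add(-9, -17)) = Mul(-74, -26) = 1924)
Add(U, Mul(-1, Function('C')(220))) = Add(1924, Mul(-1, Add(34, Mul(-1, 220)))) = Add(1924, Mul(-1, Add(34, -220))) = Add(1924, Mul(-1, -186)) = Add(1924, 186) = 2110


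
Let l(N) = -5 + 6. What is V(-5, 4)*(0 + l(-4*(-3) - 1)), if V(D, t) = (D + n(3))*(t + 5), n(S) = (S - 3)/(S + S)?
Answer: -45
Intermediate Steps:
n(S) = (-3 + S)/(2*S) (n(S) = (-3 + S)/((2*S)) = (-3 + S)*(1/(2*S)) = (-3 + S)/(2*S))
l(N) = 1
V(D, t) = D*(5 + t) (V(D, t) = (D + (½)*(-3 + 3)/3)*(t + 5) = (D + (½)*(⅓)*0)*(5 + t) = (D + 0)*(5 + t) = D*(5 + t))
V(-5, 4)*(0 + l(-4*(-3) - 1)) = (-5*(5 + 4))*(0 + 1) = -5*9*1 = -45*1 = -45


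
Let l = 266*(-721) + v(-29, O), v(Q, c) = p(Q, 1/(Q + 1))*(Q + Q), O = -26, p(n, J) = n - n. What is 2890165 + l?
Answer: 2698379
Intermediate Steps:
p(n, J) = 0
v(Q, c) = 0 (v(Q, c) = 0*(Q + Q) = 0*(2*Q) = 0)
l = -191786 (l = 266*(-721) + 0 = -191786 + 0 = -191786)
2890165 + l = 2890165 - 191786 = 2698379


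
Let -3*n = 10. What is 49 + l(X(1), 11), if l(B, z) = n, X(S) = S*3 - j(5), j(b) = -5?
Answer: 137/3 ≈ 45.667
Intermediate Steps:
n = -10/3 (n = -1/3*10 = -10/3 ≈ -3.3333)
X(S) = 5 + 3*S (X(S) = S*3 - 1*(-5) = 3*S + 5 = 5 + 3*S)
l(B, z) = -10/3
49 + l(X(1), 11) = 49 - 10/3 = 137/3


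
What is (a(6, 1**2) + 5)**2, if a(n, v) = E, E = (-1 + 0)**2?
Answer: 36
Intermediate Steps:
E = 1 (E = (-1)**2 = 1)
a(n, v) = 1
(a(6, 1**2) + 5)**2 = (1 + 5)**2 = 6**2 = 36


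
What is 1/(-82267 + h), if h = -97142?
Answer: -1/179409 ≈ -5.5739e-6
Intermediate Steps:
1/(-82267 + h) = 1/(-82267 - 97142) = 1/(-179409) = -1/179409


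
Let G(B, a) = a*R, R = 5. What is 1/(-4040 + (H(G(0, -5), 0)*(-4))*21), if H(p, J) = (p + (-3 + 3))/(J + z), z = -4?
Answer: -1/4565 ≈ -0.00021906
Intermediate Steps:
G(B, a) = 5*a (G(B, a) = a*5 = 5*a)
H(p, J) = p/(-4 + J) (H(p, J) = (p + (-3 + 3))/(J - 4) = (p + 0)/(-4 + J) = p/(-4 + J))
1/(-4040 + (H(G(0, -5), 0)*(-4))*21) = 1/(-4040 + (((5*(-5))/(-4 + 0))*(-4))*21) = 1/(-4040 + (-25/(-4)*(-4))*21) = 1/(-4040 + (-25*(-1/4)*(-4))*21) = 1/(-4040 + ((25/4)*(-4))*21) = 1/(-4040 - 25*21) = 1/(-4040 - 525) = 1/(-4565) = -1/4565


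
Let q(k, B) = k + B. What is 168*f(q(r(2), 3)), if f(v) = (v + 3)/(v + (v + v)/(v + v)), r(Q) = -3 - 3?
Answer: 0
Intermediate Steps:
r(Q) = -6
q(k, B) = B + k
f(v) = (3 + v)/(1 + v) (f(v) = (3 + v)/(v + (2*v)/((2*v))) = (3 + v)/(v + (2*v)*(1/(2*v))) = (3 + v)/(v + 1) = (3 + v)/(1 + v))
168*f(q(r(2), 3)) = 168*((3 + (3 - 6))/(1 + (3 - 6))) = 168*((3 - 3)/(1 - 3)) = 168*(0/(-2)) = 168*(-1/2*0) = 168*0 = 0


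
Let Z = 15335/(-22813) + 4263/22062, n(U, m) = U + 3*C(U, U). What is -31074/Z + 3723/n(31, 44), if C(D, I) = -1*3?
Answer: 38329749961949/589279658 ≈ 65045.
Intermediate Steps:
C(D, I) = -3
n(U, m) = -9 + U (n(U, m) = U + 3*(-3) = U - 9 = -9 + U)
Z = -80356317/167766802 (Z = 15335*(-1/22813) + 4263*(1/22062) = -15335/22813 + 1421/7354 = -80356317/167766802 ≈ -0.47898)
-31074/Z + 3723/n(31, 44) = -31074/(-80356317/167766802) + 3723/(-9 + 31) = -31074*(-167766802/80356317) + 3723/22 = 1737728535116/26785439 + 3723*(1/22) = 1737728535116/26785439 + 3723/22 = 38329749961949/589279658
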